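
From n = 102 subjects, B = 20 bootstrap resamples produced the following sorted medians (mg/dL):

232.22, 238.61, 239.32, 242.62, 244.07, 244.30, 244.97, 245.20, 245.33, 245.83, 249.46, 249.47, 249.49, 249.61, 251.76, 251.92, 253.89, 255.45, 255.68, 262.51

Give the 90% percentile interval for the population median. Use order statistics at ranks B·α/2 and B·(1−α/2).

(232.22, 255.68)

α = 0.10; lower rank = 20 × 0.050 = 1; upper rank = 20 × 0.950 = 19.
The 1st smallest replicate is 232.22; the 19th is 255.68.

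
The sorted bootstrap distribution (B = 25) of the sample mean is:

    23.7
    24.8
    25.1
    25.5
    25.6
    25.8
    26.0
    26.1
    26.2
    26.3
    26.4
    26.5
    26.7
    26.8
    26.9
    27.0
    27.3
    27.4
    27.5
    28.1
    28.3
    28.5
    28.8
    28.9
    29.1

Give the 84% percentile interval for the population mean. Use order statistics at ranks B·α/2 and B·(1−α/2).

α = 0.16; lower rank = 25 × 0.080 = 2; upper rank = 25 × 0.920 = 23.
The 2nd smallest replicate is 24.8; the 23rd is 28.8.

(24.8, 28.8)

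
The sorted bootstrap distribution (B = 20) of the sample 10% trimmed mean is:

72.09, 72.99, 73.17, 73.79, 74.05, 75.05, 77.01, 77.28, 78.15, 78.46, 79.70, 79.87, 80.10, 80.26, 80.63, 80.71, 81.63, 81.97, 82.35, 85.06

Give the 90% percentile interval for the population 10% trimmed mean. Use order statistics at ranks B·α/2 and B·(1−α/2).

(72.09, 82.35)

α = 0.10; lower rank = 20 × 0.050 = 1; upper rank = 20 × 0.950 = 19.
The 1st smallest replicate is 72.09; the 19th is 82.35.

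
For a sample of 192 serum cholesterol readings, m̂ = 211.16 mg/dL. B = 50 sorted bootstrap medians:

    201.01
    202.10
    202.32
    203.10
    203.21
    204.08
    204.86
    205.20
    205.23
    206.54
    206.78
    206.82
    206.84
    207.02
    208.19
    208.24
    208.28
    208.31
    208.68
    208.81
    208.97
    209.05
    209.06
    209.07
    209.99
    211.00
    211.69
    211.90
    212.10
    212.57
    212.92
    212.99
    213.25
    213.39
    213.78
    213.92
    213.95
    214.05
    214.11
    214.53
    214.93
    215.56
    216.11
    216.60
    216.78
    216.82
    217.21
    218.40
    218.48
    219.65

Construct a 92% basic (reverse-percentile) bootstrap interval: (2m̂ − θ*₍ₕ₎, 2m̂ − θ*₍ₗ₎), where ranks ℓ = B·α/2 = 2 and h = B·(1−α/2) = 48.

Percentile endpoints at ranks 2 and 48: θ*₍2₎ = 202.10, θ*₍48₎ = 218.40.
Basic interval reflects these around m̂:
  lower = 2 × 211.16 − 218.40 = 203.92
  upper = 2 × 211.16 − 202.10 = 220.22

(203.92, 220.22)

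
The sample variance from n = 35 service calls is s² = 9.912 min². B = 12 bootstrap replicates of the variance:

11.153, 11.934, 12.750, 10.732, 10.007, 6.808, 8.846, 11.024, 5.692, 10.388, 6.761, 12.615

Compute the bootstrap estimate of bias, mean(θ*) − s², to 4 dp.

bias = −0.0195

mean(θ*) = (11.153 + 11.934 + 12.750 + 10.732 + 10.007 + 6.808 + 8.846 + 11.024 + 5.692 + 10.388 + 6.761 + 12.615) / 12 = 9.89250
bias = 9.89250 − 9.912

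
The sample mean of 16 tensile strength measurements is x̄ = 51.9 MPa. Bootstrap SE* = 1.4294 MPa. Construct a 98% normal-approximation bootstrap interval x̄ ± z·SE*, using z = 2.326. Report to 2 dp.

(48.58, 55.22)

Margin = 2.326 × 1.4294 = 3.325
Interval: 51.9 ± 3.325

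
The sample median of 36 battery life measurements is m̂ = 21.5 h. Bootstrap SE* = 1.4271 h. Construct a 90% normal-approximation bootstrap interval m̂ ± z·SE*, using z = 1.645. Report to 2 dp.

(19.15, 23.85)

Margin = 1.645 × 1.4271 = 2.348
Interval: 21.5 ± 2.348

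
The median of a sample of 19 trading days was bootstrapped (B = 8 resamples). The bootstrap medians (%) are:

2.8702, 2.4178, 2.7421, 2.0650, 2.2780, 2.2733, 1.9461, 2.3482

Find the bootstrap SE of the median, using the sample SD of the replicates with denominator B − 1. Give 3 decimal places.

SE* = 0.312

Bootstrap SE is the standard deviation of the 8 replicate medians.
Mean of replicates: (2.8702 + 2.4178 + 2.7421 + 2.0650 + 2.2780 + 2.2733 + 1.9461 + 2.3482) / 8 = 18.94070 / 8 = 2.36759
Sum of squared deviations: (+0.50261)² + (+0.05021)² + (+0.37451)² + (−0.30259)² + (−0.08959)² + (−0.09429)² + (−0.42149)² + (−0.01939)² = 0.68190
Variance = 0.68190 / 7 = 0.09741
SE* = √0.09741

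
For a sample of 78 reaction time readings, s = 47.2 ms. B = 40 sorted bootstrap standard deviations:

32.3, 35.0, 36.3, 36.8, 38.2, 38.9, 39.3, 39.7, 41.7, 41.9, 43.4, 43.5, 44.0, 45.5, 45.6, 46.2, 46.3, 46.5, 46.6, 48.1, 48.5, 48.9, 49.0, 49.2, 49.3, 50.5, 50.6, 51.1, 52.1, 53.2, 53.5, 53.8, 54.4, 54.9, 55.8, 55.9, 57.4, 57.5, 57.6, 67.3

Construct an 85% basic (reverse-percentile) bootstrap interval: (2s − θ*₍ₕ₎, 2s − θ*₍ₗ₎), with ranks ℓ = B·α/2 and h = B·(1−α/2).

Percentile endpoints at ranks 3 and 37: θ*₍3₎ = 36.3, θ*₍37₎ = 57.4.
Basic interval reflects these around s:
  lower = 2 × 47.2 − 57.4 = 37.0
  upper = 2 × 47.2 − 36.3 = 58.1

(37.0, 58.1)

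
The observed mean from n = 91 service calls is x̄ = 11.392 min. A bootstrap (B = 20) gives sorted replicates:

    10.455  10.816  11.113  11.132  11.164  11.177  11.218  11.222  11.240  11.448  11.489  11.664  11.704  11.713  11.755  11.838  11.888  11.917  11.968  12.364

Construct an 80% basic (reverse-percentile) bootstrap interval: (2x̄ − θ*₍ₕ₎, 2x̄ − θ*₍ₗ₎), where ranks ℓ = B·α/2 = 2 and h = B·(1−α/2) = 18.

(10.867, 11.968)

Percentile endpoints at ranks 2 and 18: θ*₍2₎ = 10.816, θ*₍18₎ = 11.917.
Basic interval reflects these around x̄:
  lower = 2 × 11.392 − 11.917 = 10.867
  upper = 2 × 11.392 − 10.816 = 11.968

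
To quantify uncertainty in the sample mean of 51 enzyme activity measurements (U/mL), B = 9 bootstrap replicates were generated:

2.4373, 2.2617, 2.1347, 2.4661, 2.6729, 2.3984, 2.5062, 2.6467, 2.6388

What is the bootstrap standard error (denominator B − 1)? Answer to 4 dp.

Bootstrap SE is the standard deviation of the 9 replicate means.
Mean of replicates: (2.4373 + 2.2617 + 2.1347 + 2.4661 + 2.6729 + 2.3984 + 2.5062 + 2.6467 + 2.6388) / 9 = 22.162800 / 9 = 2.462533
Sum of squared deviations: (−0.025233)² + (−0.200833)² + (−0.327833)² + (+0.003567)² + (+0.210367)² + (−0.064133)² + (+0.043667)² + (+0.184167)² + (+0.176267)² = 0.263719
Variance = 0.263719 / 8 = 0.032965
SE* = √0.032965

SE* = 0.1816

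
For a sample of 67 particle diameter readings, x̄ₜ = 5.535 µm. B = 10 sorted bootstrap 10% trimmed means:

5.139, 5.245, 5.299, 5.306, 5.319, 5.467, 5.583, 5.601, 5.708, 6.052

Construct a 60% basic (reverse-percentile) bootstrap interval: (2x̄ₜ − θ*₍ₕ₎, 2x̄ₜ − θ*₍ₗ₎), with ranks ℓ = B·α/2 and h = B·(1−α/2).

Percentile endpoints at ranks 2 and 8: θ*₍2₎ = 5.245, θ*₍8₎ = 5.601.
Basic interval reflects these around x̄ₜ:
  lower = 2 × 5.535 − 5.601 = 5.469
  upper = 2 × 5.535 − 5.245 = 5.825

(5.469, 5.825)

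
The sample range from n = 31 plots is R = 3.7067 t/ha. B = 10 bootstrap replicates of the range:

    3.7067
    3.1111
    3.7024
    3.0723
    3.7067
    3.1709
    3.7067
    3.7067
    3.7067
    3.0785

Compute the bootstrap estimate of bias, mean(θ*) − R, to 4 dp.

bias = −0.2398

mean(θ*) = (3.7067 + 3.1111 + 3.7024 + 3.0723 + 3.7067 + 3.1709 + 3.7067 + 3.7067 + 3.7067 + 3.0785) / 10 = 3.46687
bias = 3.46687 − 3.7067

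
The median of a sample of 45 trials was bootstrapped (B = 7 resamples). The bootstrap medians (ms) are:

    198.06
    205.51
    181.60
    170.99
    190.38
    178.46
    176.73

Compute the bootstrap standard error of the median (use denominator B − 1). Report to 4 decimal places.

SE* = 12.4680

Bootstrap SE is the standard deviation of the 7 replicate medians.
Mean of replicates: (198.06 + 205.51 + 181.60 + 170.99 + 190.38 + 178.46 + 176.73) / 7 = 1301.73000 / 7 = 185.96143
Sum of squared deviations: (+12.09857)² + (+19.54857)² + (−4.36143)² + (−14.97143)² + (+4.41857)² + (−7.50143)² + (−9.23143)² = 932.70229
Variance = 932.70229 / 6 = 155.45038
SE* = √155.45038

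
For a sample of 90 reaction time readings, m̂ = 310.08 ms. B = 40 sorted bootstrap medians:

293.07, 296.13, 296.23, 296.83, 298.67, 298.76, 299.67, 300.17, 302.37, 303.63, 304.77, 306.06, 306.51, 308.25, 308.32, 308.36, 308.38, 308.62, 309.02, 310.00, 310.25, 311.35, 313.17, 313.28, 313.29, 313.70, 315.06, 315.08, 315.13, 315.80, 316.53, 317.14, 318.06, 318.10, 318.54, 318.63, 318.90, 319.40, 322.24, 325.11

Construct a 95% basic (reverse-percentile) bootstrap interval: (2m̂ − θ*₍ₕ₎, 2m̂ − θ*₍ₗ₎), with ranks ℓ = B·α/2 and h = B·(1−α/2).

Percentile endpoints at ranks 1 and 39: θ*₍1₎ = 293.07, θ*₍39₎ = 322.24.
Basic interval reflects these around m̂:
  lower = 2 × 310.08 − 322.24 = 297.92
  upper = 2 × 310.08 − 293.07 = 327.09

(297.92, 327.09)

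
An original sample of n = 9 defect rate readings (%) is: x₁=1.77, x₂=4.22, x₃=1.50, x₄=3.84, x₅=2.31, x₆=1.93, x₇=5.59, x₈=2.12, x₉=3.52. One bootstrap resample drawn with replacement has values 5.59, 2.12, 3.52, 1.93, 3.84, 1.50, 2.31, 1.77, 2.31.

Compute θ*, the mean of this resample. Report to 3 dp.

Mean = (5.59 + 2.12 + 3.52 + 1.93 + 3.84 + 1.50 + 2.31 + 1.77 + 2.31) / 9 = 24.890 / 9 = 2.766

θ* = 2.766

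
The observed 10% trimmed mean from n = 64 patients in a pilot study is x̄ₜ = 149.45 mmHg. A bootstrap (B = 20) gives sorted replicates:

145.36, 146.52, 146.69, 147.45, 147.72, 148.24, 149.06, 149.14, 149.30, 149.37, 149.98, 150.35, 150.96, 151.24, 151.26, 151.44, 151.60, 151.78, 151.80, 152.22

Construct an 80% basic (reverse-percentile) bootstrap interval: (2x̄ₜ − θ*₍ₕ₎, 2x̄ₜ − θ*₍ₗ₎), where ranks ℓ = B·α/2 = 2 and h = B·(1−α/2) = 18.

Percentile endpoints at ranks 2 and 18: θ*₍2₎ = 146.52, θ*₍18₎ = 151.78.
Basic interval reflects these around x̄ₜ:
  lower = 2 × 149.45 − 151.78 = 147.12
  upper = 2 × 149.45 − 146.52 = 152.38

(147.12, 152.38)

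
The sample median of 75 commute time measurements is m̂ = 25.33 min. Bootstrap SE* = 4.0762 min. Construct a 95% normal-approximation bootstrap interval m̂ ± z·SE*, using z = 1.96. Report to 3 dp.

(17.341, 33.319)

Margin = 1.96 × 4.0762 = 7.9894
Interval: 25.33 ± 7.9894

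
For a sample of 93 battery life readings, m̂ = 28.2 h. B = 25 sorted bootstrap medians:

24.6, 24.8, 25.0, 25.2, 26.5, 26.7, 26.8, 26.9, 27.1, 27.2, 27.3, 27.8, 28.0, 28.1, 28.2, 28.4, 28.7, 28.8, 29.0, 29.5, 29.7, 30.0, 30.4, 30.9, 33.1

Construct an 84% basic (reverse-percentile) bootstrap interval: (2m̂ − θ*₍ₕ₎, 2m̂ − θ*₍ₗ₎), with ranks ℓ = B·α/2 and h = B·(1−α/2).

Percentile endpoints at ranks 2 and 23: θ*₍2₎ = 24.8, θ*₍23₎ = 30.4.
Basic interval reflects these around m̂:
  lower = 2 × 28.2 − 30.4 = 26.0
  upper = 2 × 28.2 − 24.8 = 31.6

(26.0, 31.6)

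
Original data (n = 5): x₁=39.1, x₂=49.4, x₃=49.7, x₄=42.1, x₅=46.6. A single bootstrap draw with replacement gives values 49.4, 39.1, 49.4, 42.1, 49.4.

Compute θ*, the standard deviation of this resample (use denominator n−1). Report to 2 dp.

θ* = 4.94

Mean = 45.8800; sum of squared deviations = 97.4280
s² = 97.4280 / 4 = 24.3570
s = √24.3570 = 4.94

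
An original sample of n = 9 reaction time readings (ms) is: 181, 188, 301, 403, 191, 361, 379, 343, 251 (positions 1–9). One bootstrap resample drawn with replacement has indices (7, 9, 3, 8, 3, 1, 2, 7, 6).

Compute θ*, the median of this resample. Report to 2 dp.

Resample values: 379, 251, 301, 343, 301, 181, 188, 379, 361.
Sorted: 181, 188, 251, 301, 301, 343, 361, 379, 379
Median = middle value = 301.00

θ* = 301.00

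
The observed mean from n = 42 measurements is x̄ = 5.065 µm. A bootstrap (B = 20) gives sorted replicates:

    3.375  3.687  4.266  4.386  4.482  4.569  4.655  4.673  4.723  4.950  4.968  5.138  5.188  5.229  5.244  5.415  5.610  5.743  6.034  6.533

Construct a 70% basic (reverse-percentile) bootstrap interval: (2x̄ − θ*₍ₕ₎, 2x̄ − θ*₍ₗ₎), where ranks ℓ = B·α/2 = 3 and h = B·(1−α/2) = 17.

(4.520, 5.864)

Percentile endpoints at ranks 3 and 17: θ*₍3₎ = 4.266, θ*₍17₎ = 5.610.
Basic interval reflects these around x̄:
  lower = 2 × 5.065 − 5.610 = 4.520
  upper = 2 × 5.065 − 4.266 = 5.864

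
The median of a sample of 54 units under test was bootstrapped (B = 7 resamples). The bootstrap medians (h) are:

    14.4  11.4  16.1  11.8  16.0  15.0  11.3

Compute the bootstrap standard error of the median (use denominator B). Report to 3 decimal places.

Bootstrap SE is the standard deviation of the 7 replicate medians.
Mean of replicates: (14.4 + 11.4 + 16.1 + 11.8 + 16.0 + 15.0 + 11.3) / 7 = 96.0000 / 7 = 13.7143
Sum of squared deviations: (+0.6857)² + (−2.3143)² + (+2.3857)² + (−1.9143)² + (+2.2857)² + (+1.2857)² + (−2.4143)² = 27.8886
Variance = 27.8886 / 7 = 3.9841
SE* = √3.9841

SE* = 1.996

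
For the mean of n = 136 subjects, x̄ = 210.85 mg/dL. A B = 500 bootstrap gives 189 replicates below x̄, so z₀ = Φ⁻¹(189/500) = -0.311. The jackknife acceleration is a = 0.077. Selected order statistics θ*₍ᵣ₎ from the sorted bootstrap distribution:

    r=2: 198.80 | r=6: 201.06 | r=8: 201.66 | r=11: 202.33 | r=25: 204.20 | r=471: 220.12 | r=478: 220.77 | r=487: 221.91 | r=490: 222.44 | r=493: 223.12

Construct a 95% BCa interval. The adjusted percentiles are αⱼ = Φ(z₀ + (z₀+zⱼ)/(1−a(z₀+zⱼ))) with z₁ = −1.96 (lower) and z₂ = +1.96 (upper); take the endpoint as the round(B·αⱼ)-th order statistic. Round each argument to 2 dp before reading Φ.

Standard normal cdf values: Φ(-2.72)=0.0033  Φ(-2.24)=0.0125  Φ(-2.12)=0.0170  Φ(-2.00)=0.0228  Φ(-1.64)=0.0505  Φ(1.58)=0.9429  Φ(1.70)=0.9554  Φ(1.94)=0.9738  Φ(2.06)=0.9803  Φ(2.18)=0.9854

Lower: z₀ + z₁ = -0.311 + (-1.960) = -2.271; 1 − a(z₀+z₁) = 1 − (0.077)(-2.271) = 1.1749; argument = -0.311 + (-2.271)/1.1749 = -2.2440 → -2.24.
α₁ = Φ(-2.24) = 0.0125; rank = round(500 × 0.0125) = 6; θ*₍6₎ = 201.06.
Upper: z₀ + z₂ = 1.649; 1 − a(z₀+z₂) = 0.8730; argument = 1.5778 → 1.58; α₂ = 0.9429; rank = 471; θ*₍471₎ = 220.12.

(201.06, 220.12)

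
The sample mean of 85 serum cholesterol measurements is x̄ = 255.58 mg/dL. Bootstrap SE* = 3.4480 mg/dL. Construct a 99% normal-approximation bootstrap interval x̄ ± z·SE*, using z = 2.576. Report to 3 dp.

Margin = 2.576 × 3.4480 = 8.8820
Interval: 255.58 ± 8.8820

(246.698, 264.462)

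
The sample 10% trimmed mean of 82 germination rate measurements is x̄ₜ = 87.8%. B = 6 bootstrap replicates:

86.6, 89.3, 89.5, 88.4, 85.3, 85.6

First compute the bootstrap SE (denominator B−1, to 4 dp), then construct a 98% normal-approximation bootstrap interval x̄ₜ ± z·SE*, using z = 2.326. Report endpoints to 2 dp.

Mean of replicates = 87.4500; sum of squared deviations = 17.2950; SE* = √(17.2950/5) = 1.8598
Margin = 2.326 × 1.8598 = 4.326
Interval: 87.8 ± 4.326

(83.47, 92.13)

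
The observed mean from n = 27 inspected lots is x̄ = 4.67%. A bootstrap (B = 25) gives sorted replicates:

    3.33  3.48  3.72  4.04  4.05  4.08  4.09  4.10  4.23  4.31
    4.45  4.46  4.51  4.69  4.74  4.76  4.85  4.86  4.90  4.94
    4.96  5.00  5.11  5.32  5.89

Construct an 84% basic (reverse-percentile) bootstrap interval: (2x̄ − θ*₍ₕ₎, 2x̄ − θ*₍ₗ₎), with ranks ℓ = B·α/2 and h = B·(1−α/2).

(4.23, 5.86)

Percentile endpoints at ranks 2 and 23: θ*₍2₎ = 3.48, θ*₍23₎ = 5.11.
Basic interval reflects these around x̄:
  lower = 2 × 4.67 − 5.11 = 4.23
  upper = 2 × 4.67 − 3.48 = 5.86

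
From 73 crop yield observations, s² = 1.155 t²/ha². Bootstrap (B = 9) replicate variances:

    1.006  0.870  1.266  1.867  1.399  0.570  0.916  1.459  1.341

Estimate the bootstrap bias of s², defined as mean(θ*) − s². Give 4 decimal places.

bias = +0.0332

mean(θ*) = (1.006 + 0.870 + 1.266 + 1.867 + 1.399 + 0.570 + 0.916 + 1.459 + 1.341) / 9 = 1.18822
bias = 1.18822 − 1.155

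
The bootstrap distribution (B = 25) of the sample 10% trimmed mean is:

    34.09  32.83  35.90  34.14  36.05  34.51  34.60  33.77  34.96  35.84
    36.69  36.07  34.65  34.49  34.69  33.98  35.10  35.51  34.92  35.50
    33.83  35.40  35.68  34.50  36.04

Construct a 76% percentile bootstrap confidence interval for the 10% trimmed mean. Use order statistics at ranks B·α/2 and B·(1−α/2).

(33.83, 36.04)

Sorted replicates: 32.83, 33.77, 33.83, 33.98, 34.09, 34.14, 34.49, 34.50, 34.51, 34.60, 34.65, 34.69, 34.92, 34.96, 35.10, 35.40, 35.50, 35.51, 35.68, 35.84, 35.90, 36.04, 36.05, 36.07, 36.69
α = 0.24; lower rank = 25 × 0.120 = 3; upper rank = 25 × 0.880 = 22.
The 3rd smallest replicate is 33.83; the 22nd is 36.04.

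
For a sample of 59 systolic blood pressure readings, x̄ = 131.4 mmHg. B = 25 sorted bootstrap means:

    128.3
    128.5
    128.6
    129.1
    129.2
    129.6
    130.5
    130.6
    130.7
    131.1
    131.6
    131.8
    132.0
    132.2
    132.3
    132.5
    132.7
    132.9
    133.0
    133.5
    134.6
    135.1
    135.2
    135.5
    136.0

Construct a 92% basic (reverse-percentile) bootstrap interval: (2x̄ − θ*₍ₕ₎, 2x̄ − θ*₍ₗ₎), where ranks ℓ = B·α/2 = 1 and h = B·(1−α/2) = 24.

Percentile endpoints at ranks 1 and 24: θ*₍1₎ = 128.3, θ*₍24₎ = 135.5.
Basic interval reflects these around x̄:
  lower = 2 × 131.4 − 135.5 = 127.3
  upper = 2 × 131.4 − 128.3 = 134.5

(127.3, 134.5)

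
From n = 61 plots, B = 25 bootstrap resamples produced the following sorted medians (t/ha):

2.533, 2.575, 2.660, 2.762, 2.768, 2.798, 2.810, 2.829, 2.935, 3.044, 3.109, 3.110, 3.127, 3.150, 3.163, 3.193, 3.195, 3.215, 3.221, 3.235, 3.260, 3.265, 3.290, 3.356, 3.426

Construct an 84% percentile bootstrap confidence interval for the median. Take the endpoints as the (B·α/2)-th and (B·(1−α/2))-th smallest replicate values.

α = 0.16; lower rank = 25 × 0.080 = 2; upper rank = 25 × 0.920 = 23.
The 2nd smallest replicate is 2.575; the 23rd is 3.290.

(2.575, 3.290)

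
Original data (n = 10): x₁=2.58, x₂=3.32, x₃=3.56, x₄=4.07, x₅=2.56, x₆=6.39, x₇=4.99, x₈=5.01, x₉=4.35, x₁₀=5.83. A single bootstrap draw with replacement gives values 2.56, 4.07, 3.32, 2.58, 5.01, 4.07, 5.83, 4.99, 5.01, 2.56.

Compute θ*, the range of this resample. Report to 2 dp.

θ* = 3.27

Range = 5.83 − 2.56 = 3.27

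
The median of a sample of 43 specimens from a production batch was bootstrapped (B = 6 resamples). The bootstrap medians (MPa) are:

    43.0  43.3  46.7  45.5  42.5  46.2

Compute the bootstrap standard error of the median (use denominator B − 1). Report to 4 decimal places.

SE* = 1.8118

Bootstrap SE is the standard deviation of the 6 replicate medians.
Mean of replicates: (43.0 + 43.3 + 46.7 + 45.5 + 42.5 + 46.2) / 6 = 267.20000 / 6 = 44.53333
Sum of squared deviations: (−1.53333)² + (−1.23333)² + (+2.16667)² + (+0.96667)² + (−2.03333)² + (+1.66667)² = 16.41333
Variance = 16.41333 / 5 = 3.28267
SE* = √3.28267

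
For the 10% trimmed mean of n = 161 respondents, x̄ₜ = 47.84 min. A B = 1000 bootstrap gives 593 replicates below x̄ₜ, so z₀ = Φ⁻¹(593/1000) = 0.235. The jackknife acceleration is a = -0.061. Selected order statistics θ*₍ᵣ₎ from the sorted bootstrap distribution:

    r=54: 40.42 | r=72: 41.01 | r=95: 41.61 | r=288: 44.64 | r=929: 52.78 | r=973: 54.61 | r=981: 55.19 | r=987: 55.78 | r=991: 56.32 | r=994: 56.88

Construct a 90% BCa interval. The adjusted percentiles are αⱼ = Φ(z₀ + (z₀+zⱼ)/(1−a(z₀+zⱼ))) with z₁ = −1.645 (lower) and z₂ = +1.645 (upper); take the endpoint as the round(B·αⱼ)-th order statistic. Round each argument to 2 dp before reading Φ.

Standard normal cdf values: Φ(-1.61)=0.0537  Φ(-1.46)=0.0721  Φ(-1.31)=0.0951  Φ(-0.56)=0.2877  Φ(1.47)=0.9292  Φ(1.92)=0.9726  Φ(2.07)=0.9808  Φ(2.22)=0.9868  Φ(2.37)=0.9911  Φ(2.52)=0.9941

(41.61, 54.61)

Lower: z₀ + z₁ = 0.235 + (-1.645) = -1.410; 1 − a(z₀+z₁) = 1 − (-0.061)(-1.410) = 0.9140; argument = 0.235 + (-1.410)/0.9140 = -1.3077 → -1.31.
α₁ = Φ(-1.31) = 0.0951; rank = round(1000 × 0.0951) = 95; θ*₍95₎ = 41.61.
Upper: z₀ + z₂ = 1.880; 1 − a(z₀+z₂) = 1.1147; argument = 1.9216 → 1.92; α₂ = 0.9726; rank = 973; θ*₍973₎ = 54.61.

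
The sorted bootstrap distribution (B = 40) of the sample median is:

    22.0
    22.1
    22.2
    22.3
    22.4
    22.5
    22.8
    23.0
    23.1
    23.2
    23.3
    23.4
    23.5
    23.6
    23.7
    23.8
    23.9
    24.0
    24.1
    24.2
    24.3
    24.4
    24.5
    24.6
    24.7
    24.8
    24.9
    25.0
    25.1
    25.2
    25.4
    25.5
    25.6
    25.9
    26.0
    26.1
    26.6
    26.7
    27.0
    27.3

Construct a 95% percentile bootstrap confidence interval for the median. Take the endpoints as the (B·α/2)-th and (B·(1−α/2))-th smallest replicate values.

α = 0.05; lower rank = 40 × 0.025 = 1; upper rank = 40 × 0.975 = 39.
The 1st smallest replicate is 22.0; the 39th is 27.0.

(22.0, 27.0)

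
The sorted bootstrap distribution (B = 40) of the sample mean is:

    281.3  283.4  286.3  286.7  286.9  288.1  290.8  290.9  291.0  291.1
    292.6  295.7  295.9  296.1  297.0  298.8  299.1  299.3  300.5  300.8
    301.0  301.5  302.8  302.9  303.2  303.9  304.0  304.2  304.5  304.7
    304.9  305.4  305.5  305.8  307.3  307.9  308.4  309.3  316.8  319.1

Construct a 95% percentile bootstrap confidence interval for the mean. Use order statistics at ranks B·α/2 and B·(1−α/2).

α = 0.05; lower rank = 40 × 0.025 = 1; upper rank = 40 × 0.975 = 39.
The 1st smallest replicate is 281.3; the 39th is 316.8.

(281.3, 316.8)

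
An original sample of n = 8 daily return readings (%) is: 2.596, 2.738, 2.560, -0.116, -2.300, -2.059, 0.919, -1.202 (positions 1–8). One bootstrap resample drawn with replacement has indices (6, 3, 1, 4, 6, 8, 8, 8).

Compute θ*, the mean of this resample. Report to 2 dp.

θ* = -0.34

Resample values: -2.059, 2.560, 2.596, -0.116, -2.059, -1.202, -1.202, -1.202.
Mean = ((-2.059) + 2.560 + 2.596 + (-0.116) + (-2.059) + (-1.202) + (-1.202) + (-1.202)) / 8 = -2.6840 / 8 = -0.34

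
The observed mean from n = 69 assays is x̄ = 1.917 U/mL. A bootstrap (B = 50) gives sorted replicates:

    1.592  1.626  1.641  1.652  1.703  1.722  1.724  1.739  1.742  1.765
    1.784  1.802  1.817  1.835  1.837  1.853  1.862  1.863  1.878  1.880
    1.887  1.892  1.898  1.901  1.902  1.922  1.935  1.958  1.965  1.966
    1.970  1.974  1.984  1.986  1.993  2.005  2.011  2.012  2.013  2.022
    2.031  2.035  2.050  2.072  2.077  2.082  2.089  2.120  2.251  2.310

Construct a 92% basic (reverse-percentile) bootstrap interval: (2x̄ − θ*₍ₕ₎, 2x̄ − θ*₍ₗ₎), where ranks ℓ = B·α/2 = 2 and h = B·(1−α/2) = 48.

Percentile endpoints at ranks 2 and 48: θ*₍2₎ = 1.626, θ*₍48₎ = 2.120.
Basic interval reflects these around x̄:
  lower = 2 × 1.917 − 2.120 = 1.714
  upper = 2 × 1.917 − 1.626 = 2.208

(1.714, 2.208)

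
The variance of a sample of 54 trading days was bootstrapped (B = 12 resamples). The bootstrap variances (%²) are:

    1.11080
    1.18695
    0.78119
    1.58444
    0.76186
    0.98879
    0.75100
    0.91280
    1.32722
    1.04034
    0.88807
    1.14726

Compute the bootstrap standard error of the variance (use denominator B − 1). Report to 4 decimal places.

SE* = 0.2499

Bootstrap SE is the standard deviation of the 12 replicate variances.
Mean of replicates: (1.11080 + 1.18695 + 0.78119 + 1.58444 + 0.76186 + 0.98879 + 0.75100 + 0.91280 + 1.32722 + 1.04034 + 0.88807 + 1.14726) / 12 = 12.480720 / 12 = 1.040060
Sum of squared deviations: (+0.070740)² + (+0.146890)² + (−0.258870)² + (+0.544380)² + (−0.278200)² + (−0.051270)² + (−0.289060)² + (−0.127260)² + (+0.287160)² + (+0.000280)² + (−0.151990)² + (+0.107200)² = 0.686772
Variance = 0.686772 / 11 = 0.062434
SE* = √0.062434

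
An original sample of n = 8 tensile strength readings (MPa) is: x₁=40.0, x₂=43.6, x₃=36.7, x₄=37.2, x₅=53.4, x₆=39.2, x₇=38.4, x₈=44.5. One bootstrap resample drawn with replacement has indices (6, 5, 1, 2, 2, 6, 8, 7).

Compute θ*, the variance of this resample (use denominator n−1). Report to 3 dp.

Resample values: 39.2, 53.4, 40.0, 43.6, 43.6, 39.2, 44.5, 38.4.
Mean = 42.7375; sum of squared deviations = 169.6187
s² = 169.6187 / 7 = 24.2312

θ* = 24.231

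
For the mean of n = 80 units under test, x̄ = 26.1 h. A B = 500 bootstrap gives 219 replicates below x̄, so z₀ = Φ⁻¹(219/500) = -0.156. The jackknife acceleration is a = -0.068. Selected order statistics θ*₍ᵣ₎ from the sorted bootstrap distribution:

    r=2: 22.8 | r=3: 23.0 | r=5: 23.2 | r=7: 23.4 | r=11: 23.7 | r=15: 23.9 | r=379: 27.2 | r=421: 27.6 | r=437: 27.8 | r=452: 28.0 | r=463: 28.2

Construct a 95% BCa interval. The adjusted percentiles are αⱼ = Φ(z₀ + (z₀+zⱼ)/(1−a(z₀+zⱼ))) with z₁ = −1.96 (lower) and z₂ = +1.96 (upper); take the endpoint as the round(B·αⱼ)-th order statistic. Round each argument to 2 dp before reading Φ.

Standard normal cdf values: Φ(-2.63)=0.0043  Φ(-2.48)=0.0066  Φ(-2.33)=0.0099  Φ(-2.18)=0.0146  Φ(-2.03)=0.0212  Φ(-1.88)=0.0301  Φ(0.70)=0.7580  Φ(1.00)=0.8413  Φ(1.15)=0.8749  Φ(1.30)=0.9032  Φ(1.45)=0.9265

(22.8, 28.2)

Lower: z₀ + z₁ = -0.156 + (-1.960) = -2.116; 1 − a(z₀+z₁) = 1 − (-0.068)(-2.116) = 0.8561; argument = -0.156 + (-2.116)/0.8561 = -2.6276 → -2.63.
α₁ = Φ(-2.63) = 0.0043; rank = round(500 × 0.0043) = 2; θ*₍2₎ = 22.8.
Upper: z₀ + z₂ = 1.804; 1 − a(z₀+z₂) = 1.1227; argument = 1.4509 → 1.45; α₂ = 0.9265; rank = 463; θ*₍463₎ = 28.2.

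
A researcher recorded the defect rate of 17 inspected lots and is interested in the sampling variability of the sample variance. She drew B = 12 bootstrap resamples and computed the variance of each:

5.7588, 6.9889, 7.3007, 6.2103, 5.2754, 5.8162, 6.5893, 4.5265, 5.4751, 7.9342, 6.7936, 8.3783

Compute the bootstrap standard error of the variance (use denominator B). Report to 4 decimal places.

Bootstrap SE is the standard deviation of the 12 replicate variances.
Mean of replicates: (5.7588 + 6.9889 + 7.3007 + 6.2103 + 5.2754 + 5.8162 + 6.5893 + 4.5265 + 5.4751 + 7.9342 + 6.7936 + 8.3783) / 12 = 77.04730 / 12 = 6.42061
Sum of squared deviations: (−0.66181)² + (+0.56829)² + (+0.88009)² + (−0.21031)² + (−1.14521)² + (−0.60441)² + (+0.16869)² + (−1.89411)² + (−0.94551)² + (+1.51359)² + (+0.37299)² + (+1.95769)² = 14.02928
Variance = 14.02928 / 12 = 1.16911
SE* = √1.16911

SE* = 1.0813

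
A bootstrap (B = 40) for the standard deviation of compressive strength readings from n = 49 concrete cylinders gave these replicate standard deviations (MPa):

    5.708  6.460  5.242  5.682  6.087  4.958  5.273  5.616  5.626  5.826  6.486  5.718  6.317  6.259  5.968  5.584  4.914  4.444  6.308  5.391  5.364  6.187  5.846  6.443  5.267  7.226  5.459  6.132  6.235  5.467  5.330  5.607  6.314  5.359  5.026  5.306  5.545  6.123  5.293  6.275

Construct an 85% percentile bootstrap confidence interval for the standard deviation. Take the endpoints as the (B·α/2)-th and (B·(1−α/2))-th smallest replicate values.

(4.958, 6.443)

Sorted replicates: 4.444, 4.914, 4.958, 5.026, 5.242, 5.267, 5.273, 5.293, 5.306, 5.330, 5.359, 5.364, 5.391, 5.459, 5.467, 5.545, 5.584, 5.607, 5.616, 5.626, 5.682, 5.708, 5.718, 5.826, 5.846, 5.968, 6.087, 6.123, 6.132, 6.187, 6.235, 6.259, 6.275, 6.308, 6.314, 6.317, 6.443, 6.460, 6.486, 7.226
α = 0.15; lower rank = 40 × 0.075 = 3; upper rank = 40 × 0.925 = 37.
The 3rd smallest replicate is 4.958; the 37th is 6.443.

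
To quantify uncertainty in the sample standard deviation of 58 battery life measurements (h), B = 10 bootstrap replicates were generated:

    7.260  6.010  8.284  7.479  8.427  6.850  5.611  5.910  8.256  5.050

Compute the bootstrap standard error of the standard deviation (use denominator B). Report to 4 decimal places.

Bootstrap SE is the standard deviation of the 10 replicate standard deviations.
Mean of replicates: (7.260 + 6.010 + 8.284 + 7.479 + 8.427 + 6.850 + 5.611 + 5.910 + 8.256 + 5.050) / 10 = 69.13700 / 10 = 6.91370
Sum of squared deviations: (+0.34630)² + (−0.90370)² + (+1.37030)² + (+0.56530)² + (+1.51330)² + (−0.06370)² + (−1.30270)² + (−1.00370)² + (+1.34230)² + (−1.86370)² = 13.40761
Variance = 13.40761 / 10 = 1.34076
SE* = √1.34076

SE* = 1.1579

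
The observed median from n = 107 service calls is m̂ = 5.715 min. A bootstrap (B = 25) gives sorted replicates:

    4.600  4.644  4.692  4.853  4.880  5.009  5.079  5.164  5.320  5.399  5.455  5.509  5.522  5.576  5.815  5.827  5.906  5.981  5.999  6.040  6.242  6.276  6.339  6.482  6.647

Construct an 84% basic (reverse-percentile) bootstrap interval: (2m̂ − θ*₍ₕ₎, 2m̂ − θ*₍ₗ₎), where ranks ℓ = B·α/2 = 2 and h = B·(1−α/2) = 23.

(5.091, 6.786)

Percentile endpoints at ranks 2 and 23: θ*₍2₎ = 4.644, θ*₍23₎ = 6.339.
Basic interval reflects these around m̂:
  lower = 2 × 5.715 − 6.339 = 5.091
  upper = 2 × 5.715 − 4.644 = 6.786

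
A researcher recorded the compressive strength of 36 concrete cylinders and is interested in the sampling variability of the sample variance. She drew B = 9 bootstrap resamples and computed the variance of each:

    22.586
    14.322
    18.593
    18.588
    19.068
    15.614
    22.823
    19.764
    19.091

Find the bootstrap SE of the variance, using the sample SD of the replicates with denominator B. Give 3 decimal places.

SE* = 2.619

Bootstrap SE is the standard deviation of the 9 replicate variances.
Mean of replicates: (22.586 + 14.322 + 18.593 + 18.588 + 19.068 + 15.614 + 22.823 + 19.764 + 19.091) / 9 = 170.4490 / 9 = 18.9388
Sum of squared deviations: (+3.6472)² + (−4.6168)² + (−0.3458)² + (−0.3508)² + (+0.1292)² + (−3.3248)² + (+3.8842)² + (+0.8252)² + (+0.1522)² = 61.7217
Variance = 61.7217 / 9 = 6.8580
SE* = √6.8580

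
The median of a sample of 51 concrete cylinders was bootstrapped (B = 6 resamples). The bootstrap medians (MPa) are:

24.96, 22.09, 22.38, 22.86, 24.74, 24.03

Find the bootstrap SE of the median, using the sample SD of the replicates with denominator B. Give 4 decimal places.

SE* = 1.1256

Bootstrap SE is the standard deviation of the 6 replicate medians.
Mean of replicates: (24.96 + 22.09 + 22.38 + 22.86 + 24.74 + 24.03) / 6 = 141.06000 / 6 = 23.51000
Sum of squared deviations: (+1.45000)² + (−1.42000)² + (−1.13000)² + (−0.65000)² + (+1.23000)² + (+0.52000)² = 7.60160
Variance = 7.60160 / 6 = 1.26693
SE* = √1.26693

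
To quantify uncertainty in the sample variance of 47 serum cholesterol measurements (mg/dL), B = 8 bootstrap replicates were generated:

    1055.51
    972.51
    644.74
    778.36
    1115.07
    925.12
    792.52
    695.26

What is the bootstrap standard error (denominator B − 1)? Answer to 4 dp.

Bootstrap SE is the standard deviation of the 8 replicate variances.
Mean of replicates: (1055.51 + 972.51 + 644.74 + 778.36 + 1115.07 + 925.12 + 792.52 + 695.26) / 8 = 6979.09000 / 8 = 872.38625
Sum of squared deviations: (+183.12375)² + (+100.12375)² + (−227.64625)² + (−94.02625)² + (+242.68375)² + (+52.73375)² + (−79.86625)² + (−177.12625)² = 203651.40119
Variance = 203651.40119 / 7 = 29093.05731
SE* = √29093.05731

SE* = 170.5669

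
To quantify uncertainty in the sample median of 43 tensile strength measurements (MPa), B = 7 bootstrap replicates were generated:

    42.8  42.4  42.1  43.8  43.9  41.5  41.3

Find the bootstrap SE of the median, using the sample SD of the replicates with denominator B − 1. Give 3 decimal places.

SE* = 1.028

Bootstrap SE is the standard deviation of the 7 replicate medians.
Mean of replicates: (42.8 + 42.4 + 42.1 + 43.8 + 43.9 + 41.5 + 41.3) / 7 = 297.8000 / 7 = 42.5429
Sum of squared deviations: (+0.2571)² + (−0.1429)² + (−0.4429)² + (+1.2571)² + (+1.3571)² + (−1.0429)² + (−1.2429)² = 6.3371
Variance = 6.3371 / 6 = 1.0562
SE* = √1.0562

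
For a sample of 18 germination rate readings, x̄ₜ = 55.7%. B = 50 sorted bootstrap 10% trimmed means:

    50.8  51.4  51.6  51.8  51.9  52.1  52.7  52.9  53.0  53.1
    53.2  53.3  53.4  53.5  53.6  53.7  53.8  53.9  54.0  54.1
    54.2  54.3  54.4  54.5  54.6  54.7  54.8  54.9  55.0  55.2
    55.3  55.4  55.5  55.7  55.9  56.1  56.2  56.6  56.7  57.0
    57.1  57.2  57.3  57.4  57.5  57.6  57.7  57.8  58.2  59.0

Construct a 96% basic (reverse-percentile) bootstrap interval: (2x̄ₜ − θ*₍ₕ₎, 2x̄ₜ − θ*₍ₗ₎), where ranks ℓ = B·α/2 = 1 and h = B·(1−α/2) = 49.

(53.2, 60.6)

Percentile endpoints at ranks 1 and 49: θ*₍1₎ = 50.8, θ*₍49₎ = 58.2.
Basic interval reflects these around x̄ₜ:
  lower = 2 × 55.7 − 58.2 = 53.2
  upper = 2 × 55.7 − 50.8 = 60.6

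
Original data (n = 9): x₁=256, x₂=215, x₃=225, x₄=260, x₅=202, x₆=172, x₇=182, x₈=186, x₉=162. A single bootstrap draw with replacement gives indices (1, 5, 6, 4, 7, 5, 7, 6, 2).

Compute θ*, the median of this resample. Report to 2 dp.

θ* = 202.00

Resample values: 256, 202, 172, 260, 182, 202, 182, 172, 215.
Sorted: 172, 172, 182, 182, 202, 202, 215, 256, 260
Median = middle value = 202.00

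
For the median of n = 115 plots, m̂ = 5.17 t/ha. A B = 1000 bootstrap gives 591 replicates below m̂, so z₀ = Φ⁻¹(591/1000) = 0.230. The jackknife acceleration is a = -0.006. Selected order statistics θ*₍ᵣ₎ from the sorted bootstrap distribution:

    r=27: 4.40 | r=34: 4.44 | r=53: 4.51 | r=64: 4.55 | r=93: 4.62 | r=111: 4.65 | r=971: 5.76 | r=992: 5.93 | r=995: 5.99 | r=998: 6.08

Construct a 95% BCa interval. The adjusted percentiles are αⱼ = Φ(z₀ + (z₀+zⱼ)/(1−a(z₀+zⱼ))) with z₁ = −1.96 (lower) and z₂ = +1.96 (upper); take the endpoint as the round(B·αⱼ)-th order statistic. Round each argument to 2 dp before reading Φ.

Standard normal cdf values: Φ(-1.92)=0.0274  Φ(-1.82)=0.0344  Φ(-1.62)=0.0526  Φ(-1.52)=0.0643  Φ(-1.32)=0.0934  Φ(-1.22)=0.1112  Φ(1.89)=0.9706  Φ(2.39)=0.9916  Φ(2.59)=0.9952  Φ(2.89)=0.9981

Lower: z₀ + z₁ = 0.230 + (-1.960) = -1.730; 1 − a(z₀+z₁) = 1 − (-0.006)(-1.730) = 0.9896; argument = 0.230 + (-1.730)/0.9896 = -1.5181 → -1.52.
α₁ = Φ(-1.52) = 0.0643; rank = round(1000 × 0.0643) = 64; θ*₍64₎ = 4.55.
Upper: z₀ + z₂ = 2.190; 1 − a(z₀+z₂) = 1.0131; argument = 2.3916 → 2.39; α₂ = 0.9916; rank = 992; θ*₍992₎ = 5.93.

(4.55, 5.93)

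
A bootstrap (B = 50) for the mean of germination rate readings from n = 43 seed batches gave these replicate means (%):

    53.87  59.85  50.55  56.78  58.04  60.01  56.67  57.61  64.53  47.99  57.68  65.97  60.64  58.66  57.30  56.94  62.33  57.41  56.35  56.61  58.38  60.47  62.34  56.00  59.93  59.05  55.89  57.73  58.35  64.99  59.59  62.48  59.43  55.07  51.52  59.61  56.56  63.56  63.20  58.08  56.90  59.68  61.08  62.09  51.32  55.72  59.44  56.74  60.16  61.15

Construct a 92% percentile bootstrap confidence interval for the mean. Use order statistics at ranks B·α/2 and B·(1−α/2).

(50.55, 64.53)

Sorted replicates: 47.99, 50.55, 51.32, 51.52, 53.87, 55.07, 55.72, 55.89, 56.00, 56.35, 56.56, 56.61, 56.67, 56.74, 56.78, 56.90, 56.94, 57.30, 57.41, 57.61, 57.68, 57.73, 58.04, 58.08, 58.35, 58.38, 58.66, 59.05, 59.43, 59.44, 59.59, 59.61, 59.68, 59.85, 59.93, 60.01, 60.16, 60.47, 60.64, 61.08, 61.15, 62.09, 62.33, 62.34, 62.48, 63.20, 63.56, 64.53, 64.99, 65.97
α = 0.08; lower rank = 50 × 0.040 = 2; upper rank = 50 × 0.960 = 48.
The 2nd smallest replicate is 50.55; the 48th is 64.53.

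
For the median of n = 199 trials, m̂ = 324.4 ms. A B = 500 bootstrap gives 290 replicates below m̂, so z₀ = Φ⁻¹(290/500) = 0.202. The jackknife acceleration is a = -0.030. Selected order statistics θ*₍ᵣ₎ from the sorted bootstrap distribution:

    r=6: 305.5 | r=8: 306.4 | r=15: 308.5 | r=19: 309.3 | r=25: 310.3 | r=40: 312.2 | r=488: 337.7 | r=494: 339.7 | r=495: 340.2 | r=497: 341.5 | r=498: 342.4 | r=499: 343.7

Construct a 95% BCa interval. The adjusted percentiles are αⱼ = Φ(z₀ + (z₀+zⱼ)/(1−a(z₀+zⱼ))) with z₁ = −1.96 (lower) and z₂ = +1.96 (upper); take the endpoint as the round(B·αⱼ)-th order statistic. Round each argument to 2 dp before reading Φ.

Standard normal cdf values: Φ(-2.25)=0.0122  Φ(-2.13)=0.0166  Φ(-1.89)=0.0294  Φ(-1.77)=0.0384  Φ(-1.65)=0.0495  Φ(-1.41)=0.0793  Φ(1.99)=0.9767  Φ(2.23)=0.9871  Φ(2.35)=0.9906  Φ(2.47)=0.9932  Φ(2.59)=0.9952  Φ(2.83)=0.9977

(310.3, 339.7)

Lower: z₀ + z₁ = 0.202 + (-1.960) = -1.758; 1 − a(z₀+z₁) = 1 − (-0.030)(-1.758) = 0.9473; argument = 0.202 + (-1.758)/0.9473 = -1.6539 → -1.65.
α₁ = Φ(-1.65) = 0.0495; rank = round(500 × 0.0495) = 25; θ*₍25₎ = 310.3.
Upper: z₀ + z₂ = 2.162; 1 − a(z₀+z₂) = 1.0649; argument = 2.2323 → 2.23; α₂ = 0.9871; rank = 494; θ*₍494₎ = 339.7.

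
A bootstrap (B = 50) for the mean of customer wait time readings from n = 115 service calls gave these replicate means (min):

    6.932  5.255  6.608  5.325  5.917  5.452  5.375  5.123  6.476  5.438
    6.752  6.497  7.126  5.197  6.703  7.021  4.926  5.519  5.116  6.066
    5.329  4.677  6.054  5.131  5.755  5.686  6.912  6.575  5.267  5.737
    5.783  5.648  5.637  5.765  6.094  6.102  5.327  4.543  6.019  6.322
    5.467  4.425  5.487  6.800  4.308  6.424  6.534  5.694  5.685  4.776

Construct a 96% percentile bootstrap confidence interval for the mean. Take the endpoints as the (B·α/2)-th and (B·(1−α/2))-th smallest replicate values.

Sorted replicates: 4.308, 4.425, 4.543, 4.677, 4.776, 4.926, 5.116, 5.123, 5.131, 5.197, 5.255, 5.267, 5.325, 5.327, 5.329, 5.375, 5.438, 5.452, 5.467, 5.487, 5.519, 5.637, 5.648, 5.685, 5.686, 5.694, 5.737, 5.755, 5.765, 5.783, 5.917, 6.019, 6.054, 6.066, 6.094, 6.102, 6.322, 6.424, 6.476, 6.497, 6.534, 6.575, 6.608, 6.703, 6.752, 6.800, 6.912, 6.932, 7.021, 7.126
α = 0.04; lower rank = 50 × 0.020 = 1; upper rank = 50 × 0.980 = 49.
The 1st smallest replicate is 4.308; the 49th is 7.021.

(4.308, 7.021)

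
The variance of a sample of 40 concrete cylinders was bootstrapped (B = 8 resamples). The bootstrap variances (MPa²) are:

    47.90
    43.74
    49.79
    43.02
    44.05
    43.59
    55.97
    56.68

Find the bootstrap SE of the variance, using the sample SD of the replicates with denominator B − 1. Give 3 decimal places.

SE* = 5.606

Bootstrap SE is the standard deviation of the 8 replicate variances.
Mean of replicates: (47.90 + 43.74 + 49.79 + 43.02 + 44.05 + 43.59 + 55.97 + 56.68) / 8 = 384.7400 / 8 = 48.0925
Sum of squared deviations: (−0.1925)² + (−4.3525)² + (+1.6975)² + (−5.0725)² + (−4.0425)² + (−4.5025)² + (+7.8775)² + (+8.5875)² = 220.0075
Variance = 220.0075 / 7 = 31.4296
SE* = √31.4296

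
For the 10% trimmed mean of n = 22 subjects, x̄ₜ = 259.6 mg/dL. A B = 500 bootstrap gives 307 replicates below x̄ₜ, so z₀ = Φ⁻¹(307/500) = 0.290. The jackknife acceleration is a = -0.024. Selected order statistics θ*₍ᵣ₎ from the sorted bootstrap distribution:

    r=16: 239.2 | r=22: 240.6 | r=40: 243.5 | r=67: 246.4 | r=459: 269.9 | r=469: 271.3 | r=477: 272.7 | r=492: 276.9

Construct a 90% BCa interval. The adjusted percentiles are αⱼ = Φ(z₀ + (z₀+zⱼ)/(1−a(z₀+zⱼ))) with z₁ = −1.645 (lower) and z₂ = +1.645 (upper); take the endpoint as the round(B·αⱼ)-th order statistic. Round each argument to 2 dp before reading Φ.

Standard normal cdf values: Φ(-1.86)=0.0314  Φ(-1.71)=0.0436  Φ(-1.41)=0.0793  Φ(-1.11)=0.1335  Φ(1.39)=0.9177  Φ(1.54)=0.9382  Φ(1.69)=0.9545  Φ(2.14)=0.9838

(246.4, 276.9)

Lower: z₀ + z₁ = 0.290 + (-1.645) = -1.355; 1 − a(z₀+z₁) = 1 − (-0.024)(-1.355) = 0.9675; argument = 0.290 + (-1.355)/0.9675 = -1.1105 → -1.11.
α₁ = Φ(-1.11) = 0.1335; rank = round(500 × 0.1335) = 67; θ*₍67₎ = 246.4.
Upper: z₀ + z₂ = 1.935; 1 − a(z₀+z₂) = 1.0464; argument = 2.1391 → 2.14; α₂ = 0.9838; rank = 492; θ*₍492₎ = 276.9.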